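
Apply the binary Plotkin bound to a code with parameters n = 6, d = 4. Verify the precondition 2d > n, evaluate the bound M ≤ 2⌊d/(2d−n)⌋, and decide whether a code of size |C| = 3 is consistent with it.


Plotkin bound M ≤ 4; given |C| = 3 ≤ bound (satisfied).

Check applicability: 2d = 8, n = 6.
2d − n = 2 > 0, so Plotkin applies.
Compute d/(2d−n) = 4/2 ≈ 2.0000.
⌊d/(2d−n)⌋ = 2.
Plotkin bound: M ≤ 2·2 = 4.
Given |C| = 3, check: satisfied.
This |C| is below the Plotkin bound.


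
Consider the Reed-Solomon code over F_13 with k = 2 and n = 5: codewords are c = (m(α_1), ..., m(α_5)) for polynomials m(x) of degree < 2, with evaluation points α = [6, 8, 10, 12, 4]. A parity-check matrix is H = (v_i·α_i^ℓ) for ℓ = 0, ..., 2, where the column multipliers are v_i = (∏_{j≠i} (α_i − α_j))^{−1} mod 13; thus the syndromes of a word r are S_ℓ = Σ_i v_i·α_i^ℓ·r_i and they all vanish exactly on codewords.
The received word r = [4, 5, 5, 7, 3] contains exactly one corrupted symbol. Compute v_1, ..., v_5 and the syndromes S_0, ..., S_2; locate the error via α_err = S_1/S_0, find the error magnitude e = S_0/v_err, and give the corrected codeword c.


S = (8, 2, 7), error at position 3, error magnitude e = 12, c = [4, 5, 6, 7, 3].

Step 1: column multipliers v_i = (∏_{j≠i}(α_i − α_j))^{−1} mod 13.
  i = 1 (α = 6): (6−8)(6−10)(6−12)(6−4) = (−2)·(−4)·(−6)·2 = −96 ≡ 8, so v_1 = 8^{−1} = 5 (mod 13).
  i = 2 (α = 8): (8−6)(8−10)(8−12)(8−4) = 2·(−2)·(−4)·4 = 64 ≡ 12, so v_2 = 12^{−1} = 12 (mod 13).
  i = 3 (α = 10): (10−6)(10−8)(10−12)(10−4) = 4·2·(−2)·6 = −96 ≡ 8, so v_3 = 8^{−1} = 5 (mod 13).
  i = 4 (α = 12): (12−6)(12−8)(12−10)(12−4) = 6·4·2·8 = 384 ≡ 7, so v_4 = 7^{−1} = 2 (mod 13).
  i = 5 (α = 4): (4−6)(4−8)(4−10)(4−12) = (−2)·(−4)·(−6)·(−8) = 384 ≡ 7, so v_5 = 7^{−1} = 2 (mod 13).
  v = [5, 12, 5, 2, 2].
Step 2: syndromes of r = [4, 5, 5, 7, 3] (all sums mod 13).
  S_0 = Σ v_i r_i = 5·4 + 12·5 + 5·5 + 2·7 + 2·3 = 125 ≡ 8.
  S_1 = Σ v_i α_i r_i = 5·6·4 + 12·8·5 + 5·10·5 + 2·12·7 + 2·4·3 = 1042 ≡ 2.
  α_i^2 mod 13 = [10, 12, 9, 1, 3].
  S_2 = Σ v_i α_i^2 r_i = 5·10·4 + 12·12·5 + 5·9·5 + 2·1·7 + 2·3·3 = 1177 ≡ 7.
  S = (8, 2, 7) ≠ 0, so r is not a codeword (an error is present).
Step 3: locate the error. For a single error e at position i, S_ℓ = v_i·e·α_i^ℓ, so α_err = S_1/S_0.
  S_0^{−1} = 8^{−1} = 5 (mod 13), so α_err = 2·5 = 10 ≡ 10 = α_3. Error position i = 3.
  Consistency check: S_2/S_1 = 7·7 = 49 ≡ 10 = α_err ✓ (single-error assumption holds).
Step 4: error magnitude e = S_0/v_3 = S_0·∏_{j≠3}(α_3 − α_j) = 8·8 = 64 ≡ 12 (mod 13).
Step 5: correct position 3: c_3 = r_3 − e = 5 − 12 ≡ 6 (mod 13). Hence c = [4, 5, 6, 7, 3].
  Check: interpolating c through the α_i gives m(x) = 1 + 7·x (degree < 2) with m(α_i) = c_i for every i, so c is indeed a codeword.


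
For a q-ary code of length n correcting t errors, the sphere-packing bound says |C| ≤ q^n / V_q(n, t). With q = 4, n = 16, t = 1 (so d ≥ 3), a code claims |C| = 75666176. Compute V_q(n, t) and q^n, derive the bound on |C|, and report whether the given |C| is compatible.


V_q(n, t) = 49, q^n = 4294967296, Hamming bound = 87652393, |C| = 75666176 ≤ bound (satisfied).

Step 1: Compute V_q(n, t) = Σ_{j=0}^1 C(n, j) (q−1)^j.
  j = 0: C(16,0)·(3)^0 = 1·1 = 1.
  j = 1: C(16,1)·(3)^1 = 16·3 = 48.
  V_q(n, t) = 1 + 48 = 49.
Step 2: q^n = 4^16 = 4294967296.
Step 3: Hamming bound ⌊q^n / V_q(n,t)⌋ = ⌊4294967296/49⌋ = 87652393.
Step 4: Compare |C| = 75666176 to 87652393: satisfied.
The claimed |C| lies below the Hamming bound.


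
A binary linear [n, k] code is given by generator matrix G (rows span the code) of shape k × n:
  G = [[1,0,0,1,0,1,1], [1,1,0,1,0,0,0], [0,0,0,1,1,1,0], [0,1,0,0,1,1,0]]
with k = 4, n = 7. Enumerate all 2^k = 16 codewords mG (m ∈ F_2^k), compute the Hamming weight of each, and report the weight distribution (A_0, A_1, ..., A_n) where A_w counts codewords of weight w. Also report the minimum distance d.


Weight distribution: A_0 = 1, A_1 = 1, A_2 = 2, A_3 = 6, A_4 = 5, A_5 = 1. Minimum distance d = 1.

Enumerate all 2^4 = 16 messages m ∈ F_2^4.
For each, compute codeword c = mG in F_2^7, then tally its weight.
  m = 0000 → c = 0000000, weight = 0.
  m = 1000 → c = 1001011, weight = 4.
  m = 0100 → c = 1101000, weight = 3.
  m = 1100 → c = 0100011, weight = 3.
  m = 0010 → c = 0001110, weight = 3.
  m = 1010 → c = 1000101, weight = 3.
  m = 0110 → c = 1100110, weight = 4.
  m = 1110 → c = 0101101, weight = 4.
  m = 0001 → c = 0100110, weight = 3.
  m = 1001 → c = 1101101, weight = 5.
  m = 0101 → c = 1001110, weight = 4.
  m = 1101 → c = 0000101, weight = 2.
  m = 0011 → c = 0101000, weight = 2.
  m = 1011 → c = 1100011, weight = 4.
  m = 0111 → c = 1000000, weight = 1.
  m = 1111 → c = 0001011, weight = 3.
Tally weights:
  weight 0: 1 codewords.
  weight 1: 1 codewords.
  weight 2: 2 codewords.
  weight 3: 6 codewords.
  weight 4: 5 codewords.
  weight 5: 1 codewords.
Minimum distance d = smallest w > 0 with A_w > 0 = 1.
Sanity: Σ A_w = 16 = 2^4 = 16 ✓.


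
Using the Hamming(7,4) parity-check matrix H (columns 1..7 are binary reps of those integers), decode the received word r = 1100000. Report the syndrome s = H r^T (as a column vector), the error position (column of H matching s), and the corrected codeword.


s = (0, 1, 1)^T, error position = 3, corrected codeword c = 1110000

Compute s = H r^T mod 2 one row at a time:
  s_1 = 0 + 0 + 0 + 0 = 0 ≡ 0 (mod 2).
  s_2 = 1 + 0 + 0 + 0 = 1 ≡ 1 (mod 2).
  s_3 = 1 + 0 + 0 + 0 = 1 ≡ 1 (mod 2).
s = (0, 1, 1)^T — this equals column 3 of H (binary 011), so error is at position 3.
Correct: flip bit 3 of r = 1100000 to get c = 1110000.


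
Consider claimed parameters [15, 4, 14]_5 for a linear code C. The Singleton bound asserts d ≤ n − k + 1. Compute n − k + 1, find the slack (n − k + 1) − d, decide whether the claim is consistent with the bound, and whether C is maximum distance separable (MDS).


Singleton RHS = n − k + 1 = 12, slack = -2, bound violated (no such code; not MDS).

Singleton bound: d ≤ n − k + 1.
Here n = 15, k = 4, so n − k + 1 = 12.
Given d = 14, check d ≤ 12: NO.
Slack = (n − k + 1) − d = -2.
The slack is negative: d = 14 exceeds n − k + 1 = 12 by 2, so the Singleton bound is violated and no linear [15, 4, 14]_5 code can exist. In particular it is not MDS (MDS requires d = n − k + 1 exactly).
Description: the claimed parameters are [15, 4, 14]_5; such a code would be impossible (violates the Singleton bound).


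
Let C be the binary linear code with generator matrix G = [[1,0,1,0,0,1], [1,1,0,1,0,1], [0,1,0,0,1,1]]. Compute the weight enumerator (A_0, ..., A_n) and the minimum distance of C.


Weight distribution: A_0 = 1, A_3 = 4, A_4 = 3. Minimum distance d = 3.

Enumerate all 2^3 = 8 messages m ∈ F_2^3.
For each, compute codeword c = mG in F_2^6, then tally its weight.
  m = 000 → c = 000000, weight = 0.
  m = 100 → c = 101001, weight = 3.
  m = 010 → c = 110101, weight = 4.
  m = 110 → c = 011100, weight = 3.
  m = 001 → c = 010011, weight = 3.
  m = 101 → c = 111010, weight = 4.
  m = 011 → c = 100110, weight = 3.
  m = 111 → c = 001111, weight = 4.
Tally weights:
  weight 0: 1 codewords.
  weight 3: 4 codewords.
  weight 4: 3 codewords.
Minimum distance d = smallest w > 0 with A_w > 0 = 3.
Sanity: Σ A_w = 8 = 2^3 = 8 ✓.


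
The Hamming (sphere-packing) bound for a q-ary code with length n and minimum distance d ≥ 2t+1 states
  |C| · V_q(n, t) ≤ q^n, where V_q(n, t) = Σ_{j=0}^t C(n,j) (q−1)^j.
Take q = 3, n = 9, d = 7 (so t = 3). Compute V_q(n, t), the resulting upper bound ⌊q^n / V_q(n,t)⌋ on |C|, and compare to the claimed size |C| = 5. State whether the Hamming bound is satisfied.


V_q(n, t) = 835, q^n = 19683, Hamming bound = 23, |C| = 5 ≤ bound (satisfied).

Step 1: Compute V_q(n, t) = Σ_{j=0}^3 C(n, j) (q−1)^j.
  j = 0: C(9,0)·(2)^0 = 1·1 = 1.
  j = 1: C(9,1)·(2)^1 = 9·2 = 18.
  j = 2: C(9,2)·(2)^2 = 36·4 = 144.
  j = 3: C(9,3)·(2)^3 = 84·8 = 672.
  V_q(n, t) = 1 + 18 + 144 + 672 = 835.
Step 2: q^n = 3^9 = 19683.
Step 3: Hamming bound ⌊q^n / V_q(n,t)⌋ = ⌊19683/835⌋ = 23.
Step 4: Compare |C| = 5 to 23: satisfied.
The claimed |C| lies below the Hamming bound.


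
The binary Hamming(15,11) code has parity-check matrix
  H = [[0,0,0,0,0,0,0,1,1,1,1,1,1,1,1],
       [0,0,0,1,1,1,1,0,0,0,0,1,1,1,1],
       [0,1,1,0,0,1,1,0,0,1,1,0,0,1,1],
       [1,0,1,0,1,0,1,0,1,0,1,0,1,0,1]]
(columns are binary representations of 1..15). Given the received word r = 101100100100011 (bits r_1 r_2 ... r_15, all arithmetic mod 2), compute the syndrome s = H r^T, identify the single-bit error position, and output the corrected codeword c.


s = (1, 0, 1, 0)^T, error position = 10, corrected codeword c = 101100100000011

Compute s = H r^T mod 2 one row at a time:
  s_1 = 0 + 0 + 1 + 0 + 0 + 0 + 1 + 1 = 3 ≡ 1 (mod 2).
  s_2 = 1 + 0 + 0 + 1 + 0 + 0 + 1 + 1 = 4 ≡ 0 (mod 2).
  s_3 = 0 + 1 + 0 + 1 + 1 + 0 + 1 + 1 = 5 ≡ 1 (mod 2).
  s_4 = 1 + 1 + 0 + 1 + 0 + 0 + 0 + 1 = 4 ≡ 0 (mod 2).
s = (1, 0, 1, 0)^T — this equals column 10 of H (binary 1010), so error is at position 10.
Correct: flip bit 10 of r = 101100100100011 to get c = 101100100000011.


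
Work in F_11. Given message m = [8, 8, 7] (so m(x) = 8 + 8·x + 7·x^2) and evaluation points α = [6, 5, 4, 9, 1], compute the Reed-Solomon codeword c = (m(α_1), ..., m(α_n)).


c = [0, 3, 9, 9, 1]

Message polynomial: m(x) = 8 + 8·x + 7·x^2 (mod 11).
For each evaluation point α_i, compute m(α_i) mod 11:
  α_1 = 6: Horner steps 7 → 6 → 0, so m(6) = 0.
  α_2 = 5: Horner steps 7 → 10 → 3, so m(5) = 3.
  α_3 = 4: Horner steps 7 → 3 → 9, so m(4) = 9.
  α_4 = 9: Horner steps 7 → 5 → 9, so m(9) = 9.
  α_5 = 1: Horner steps 7 → 4 → 1, so m(1) = 1.
Codeword c = [0, 3, 9, 9, 1] ∈ F_11^5.


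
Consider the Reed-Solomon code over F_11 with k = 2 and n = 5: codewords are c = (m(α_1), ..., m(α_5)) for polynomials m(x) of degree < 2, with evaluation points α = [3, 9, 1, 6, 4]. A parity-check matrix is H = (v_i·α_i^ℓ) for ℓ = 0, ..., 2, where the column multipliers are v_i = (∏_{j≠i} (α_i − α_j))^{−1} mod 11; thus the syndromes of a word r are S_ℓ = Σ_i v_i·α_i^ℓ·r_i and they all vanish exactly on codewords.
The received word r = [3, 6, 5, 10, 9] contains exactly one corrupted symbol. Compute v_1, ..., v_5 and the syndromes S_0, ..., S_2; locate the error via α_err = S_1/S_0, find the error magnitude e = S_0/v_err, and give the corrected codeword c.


S = (4, 4, 4), error at position 3, error magnitude e = 3, c = [3, 6, 2, 10, 9].

Step 1: column multipliers v_i = (∏_{j≠i}(α_i − α_j))^{−1} mod 11.
  i = 1 (α = 3): (3−9)(3−1)(3−6)(3−4) = (−6)·2·(−3)·(−1) = −36 ≡ 8, so v_1 = 8^{−1} = 7 (mod 11).
  i = 2 (α = 9): (9−3)(9−1)(9−6)(9−4) = 6·8·3·5 = 720 ≡ 5, so v_2 = 5^{−1} = 9 (mod 11).
  i = 3 (α = 1): (1−3)(1−9)(1−6)(1−4) = (−2)·(−8)·(−5)·(−3) = 240 ≡ 9, so v_3 = 9^{−1} = 5 (mod 11).
  i = 4 (α = 6): (6−3)(6−9)(6−1)(6−4) = 3·(−3)·5·2 = −90 ≡ 9, so v_4 = 9^{−1} = 5 (mod 11).
  i = 5 (α = 4): (4−3)(4−9)(4−1)(4−6) = 1·(−5)·3·(−2) = 30 ≡ 8, so v_5 = 8^{−1} = 7 (mod 11).
  v = [7, 9, 5, 5, 7].
Step 2: syndromes of r = [3, 6, 5, 10, 9] (all sums mod 11).
  S_0 = Σ v_i r_i = 7·3 + 9·6 + 5·5 + 5·10 + 7·9 = 213 ≡ 4.
  S_1 = Σ v_i α_i r_i = 7·3·3 + 9·9·6 + 5·1·5 + 5·6·10 + 7·4·9 = 1126 ≡ 4.
  α_i^2 mod 11 = [9, 4, 1, 3, 5].
  S_2 = Σ v_i α_i^2 r_i = 7·9·3 + 9·4·6 + 5·1·5 + 5·3·10 + 7·5·9 = 895 ≡ 4.
  S = (4, 4, 4) ≠ 0, so r is not a codeword (an error is present).
Step 3: locate the error. For a single error e at position i, S_ℓ = v_i·e·α_i^ℓ, so α_err = S_1/S_0.
  S_0^{−1} = 4^{−1} = 3 (mod 11), so α_err = 4·3 = 12 ≡ 1 = α_3. Error position i = 3.
  Consistency check: S_2/S_1 = 4·3 = 12 ≡ 1 = α_err ✓ (single-error assumption holds).
Step 4: error magnitude e = S_0/v_3 = S_0·∏_{j≠3}(α_3 − α_j) = 4·9 = 36 ≡ 3 (mod 11).
Step 5: correct position 3: c_3 = r_3 − e = 5 − 3 ≡ 2 (mod 11). Hence c = [3, 6, 2, 10, 9].
  Check: interpolating c through the α_i gives m(x) = 7 + 6·x (degree < 2) with m(α_i) = c_i for every i, so c is indeed a codeword.


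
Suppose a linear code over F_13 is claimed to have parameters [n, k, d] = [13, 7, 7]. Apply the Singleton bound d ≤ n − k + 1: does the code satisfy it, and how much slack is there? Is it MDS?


Singleton RHS = n − k + 1 = 7, slack = 0, bound satisfied, MDS.

Singleton bound: d ≤ n − k + 1.
Here n = 13, k = 7, so n − k + 1 = 7.
Given d = 7, check d ≤ 7: YES.
Slack = (n − k + 1) − d = 0.
The code is MDS (slack = 0).
Description: the claimed parameters are [13, 7, 7]_13; such a code would be MDS (meets Singleton bound).


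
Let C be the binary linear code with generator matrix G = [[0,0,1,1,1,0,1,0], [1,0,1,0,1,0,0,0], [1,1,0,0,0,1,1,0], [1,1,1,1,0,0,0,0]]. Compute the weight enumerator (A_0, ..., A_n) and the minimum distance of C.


Weight distribution: A_0 = 1, A_2 = 1, A_3 = 6, A_4 = 5, A_5 = 2, A_6 = 1. Minimum distance d = 2.

Enumerate all 2^4 = 16 messages m ∈ F_2^4.
For each, compute codeword c = mG in F_2^8, then tally its weight.
  m = 0000 → c = 00000000, weight = 0.
  m = 1000 → c = 00111010, weight = 4.
  m = 0100 → c = 10101000, weight = 3.
  m = 1100 → c = 10010010, weight = 3.
  m = 0010 → c = 11000110, weight = 4.
  m = 1010 → c = 11111100, weight = 6.
  m = 0110 → c = 01101110, weight = 5.
  m = 1110 → c = 01010100, weight = 3.
  m = 0001 → c = 11110000, weight = 4.
  m = 1001 → c = 11001010, weight = 4.
  m = 0101 → c = 01011000, weight = 3.
  m = 1101 → c = 01100010, weight = 3.
  m = 0011 → c = 00110110, weight = 4.
  m = 1011 → c = 00001100, weight = 2.
  m = 0111 → c = 10011110, weight = 5.
  m = 1111 → c = 10100100, weight = 3.
Tally weights:
  weight 0: 1 codewords.
  weight 2: 1 codewords.
  weight 3: 6 codewords.
  weight 4: 5 codewords.
  weight 5: 2 codewords.
  weight 6: 1 codewords.
Minimum distance d = smallest w > 0 with A_w > 0 = 2.
Sanity: Σ A_w = 16 = 2^4 = 16 ✓.


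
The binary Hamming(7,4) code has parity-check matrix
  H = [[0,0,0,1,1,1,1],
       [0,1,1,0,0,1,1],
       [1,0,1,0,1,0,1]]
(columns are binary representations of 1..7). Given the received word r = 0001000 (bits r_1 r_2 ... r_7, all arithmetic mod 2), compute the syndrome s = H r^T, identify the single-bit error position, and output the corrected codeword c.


s = (1, 0, 0)^T, error position = 4, corrected codeword c = 0000000

Compute s = H r^T mod 2 one row at a time:
  s_1 = 1 + 0 + 0 + 0 = 1 ≡ 1 (mod 2).
  s_2 = 0 + 0 + 0 + 0 = 0 ≡ 0 (mod 2).
  s_3 = 0 + 0 + 0 + 0 = 0 ≡ 0 (mod 2).
s = (1, 0, 0)^T — this equals column 4 of H (binary 100), so error is at position 4.
Correct: flip bit 4 of r = 0001000 to get c = 0000000.


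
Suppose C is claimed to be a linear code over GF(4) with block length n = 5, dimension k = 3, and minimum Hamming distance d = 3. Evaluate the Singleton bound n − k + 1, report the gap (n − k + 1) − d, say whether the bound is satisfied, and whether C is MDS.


Singleton RHS = n − k + 1 = 3, slack = 0, bound satisfied, MDS.

Singleton bound: d ≤ n − k + 1.
Here n = 5, k = 3, so n − k + 1 = 3.
Given d = 3, check d ≤ 3: YES.
Slack = (n − k + 1) − d = 0.
The code is MDS (slack = 0).
Description: the claimed parameters are [5, 3, 3]_4; such a code would be MDS (meets Singleton bound).


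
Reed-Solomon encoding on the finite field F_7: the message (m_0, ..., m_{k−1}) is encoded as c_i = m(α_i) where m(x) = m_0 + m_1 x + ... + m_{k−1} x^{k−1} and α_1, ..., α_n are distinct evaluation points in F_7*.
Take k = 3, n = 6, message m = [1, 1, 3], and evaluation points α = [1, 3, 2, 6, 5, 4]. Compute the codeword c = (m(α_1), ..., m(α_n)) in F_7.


c = [5, 3, 1, 3, 4, 4]

Message polynomial: m(x) = 1 + 1·x + 3·x^2 (mod 7).
For each evaluation point α_i, compute m(α_i) mod 7:
  α_1 = 1: Horner steps 3 → 4 → 5, so m(1) = 5.
  α_2 = 3: Horner steps 3 → 3 → 3, so m(3) = 3.
  α_3 = 2: Horner steps 3 → 0 → 1, so m(2) = 1.
  α_4 = 6: Horner steps 3 → 5 → 3, so m(6) = 3.
  α_5 = 5: Horner steps 3 → 2 → 4, so m(5) = 4.
  α_6 = 4: Horner steps 3 → 6 → 4, so m(4) = 4.
Codeword c = [5, 3, 1, 3, 4, 4] ∈ F_7^6.


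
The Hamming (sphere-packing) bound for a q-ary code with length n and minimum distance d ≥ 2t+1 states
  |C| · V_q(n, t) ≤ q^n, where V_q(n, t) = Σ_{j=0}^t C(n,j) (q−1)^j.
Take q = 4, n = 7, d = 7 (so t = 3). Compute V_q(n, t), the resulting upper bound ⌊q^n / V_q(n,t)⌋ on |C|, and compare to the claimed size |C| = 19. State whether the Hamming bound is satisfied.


V_q(n, t) = 1156, q^n = 16384, Hamming bound = 14, |C| = 19 > bound (violated).

Step 1: Compute V_q(n, t) = Σ_{j=0}^3 C(n, j) (q−1)^j.
  j = 0: C(7,0)·(3)^0 = 1·1 = 1.
  j = 1: C(7,1)·(3)^1 = 7·3 = 21.
  j = 2: C(7,2)·(3)^2 = 21·9 = 189.
  j = 3: C(7,3)·(3)^3 = 35·27 = 945.
  V_q(n, t) = 1 + 21 + 189 + 945 = 1156.
Step 2: q^n = 4^7 = 16384.
Step 3: Hamming bound ⌊q^n / V_q(n,t)⌋ = ⌊16384/1156⌋ = 14.
Step 4: Compare |C| = 19 to 14: violated.
The claimed |C| lies above the Hamming bound, so no 4-ary code of length 7 with d ≥ 7 can have 19 codewords.


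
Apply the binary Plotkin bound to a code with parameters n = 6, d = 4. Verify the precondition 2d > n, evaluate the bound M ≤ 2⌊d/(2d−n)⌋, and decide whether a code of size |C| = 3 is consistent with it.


Plotkin bound M ≤ 4; given |C| = 3 ≤ bound (satisfied).

Check applicability: 2d = 8, n = 6.
2d − n = 2 > 0, so Plotkin applies.
Compute d/(2d−n) = 4/2 ≈ 2.0000.
⌊d/(2d−n)⌋ = 2.
Plotkin bound: M ≤ 2·2 = 4.
Given |C| = 3, check: satisfied.
This |C| is below the Plotkin bound.


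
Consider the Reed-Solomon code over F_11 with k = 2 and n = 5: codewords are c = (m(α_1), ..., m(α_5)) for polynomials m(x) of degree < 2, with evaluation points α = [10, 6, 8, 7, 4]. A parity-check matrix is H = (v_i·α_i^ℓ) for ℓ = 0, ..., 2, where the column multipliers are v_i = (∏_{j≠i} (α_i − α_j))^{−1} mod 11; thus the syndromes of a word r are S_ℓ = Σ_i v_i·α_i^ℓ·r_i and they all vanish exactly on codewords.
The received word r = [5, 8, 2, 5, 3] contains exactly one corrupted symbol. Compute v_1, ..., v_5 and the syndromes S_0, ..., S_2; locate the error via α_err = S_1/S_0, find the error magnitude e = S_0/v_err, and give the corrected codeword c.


S = (9, 2, 9), error at position 1, error magnitude e = 9, c = [7, 8, 2, 5, 3].

Step 1: column multipliers v_i = (∏_{j≠i}(α_i − α_j))^{−1} mod 11.
  i = 1 (α = 10): (10−6)(10−8)(10−7)(10−4) = 4·2·3·6 = 144 ≡ 1, so v_1 = 1^{−1} = 1 (mod 11).
  i = 2 (α = 6): (6−10)(6−8)(6−7)(6−4) = (−4)·(−2)·(−1)·2 = −16 ≡ 6, so v_2 = 6^{−1} = 2 (mod 11).
  i = 3 (α = 8): (8−10)(8−6)(8−7)(8−4) = (−2)·2·1·4 = −16 ≡ 6, so v_3 = 6^{−1} = 2 (mod 11).
  i = 4 (α = 7): (7−10)(7−6)(7−8)(7−4) = (−3)·1·(−1)·3 = 9 ≡ 9, so v_4 = 9^{−1} = 5 (mod 11).
  i = 5 (α = 4): (4−10)(4−6)(4−8)(4−7) = (−6)·(−2)·(−4)·(−3) = 144 ≡ 1, so v_5 = 1^{−1} = 1 (mod 11).
  v = [1, 2, 2, 5, 1].
Step 2: syndromes of r = [5, 8, 2, 5, 3] (all sums mod 11).
  S_0 = Σ v_i r_i = 1·5 + 2·8 + 2·2 + 5·5 + 1·3 = 53 ≡ 9.
  S_1 = Σ v_i α_i r_i = 1·10·5 + 2·6·8 + 2·8·2 + 5·7·5 + 1·4·3 = 365 ≡ 2.
  α_i^2 mod 11 = [1, 3, 9, 5, 5].
  S_2 = Σ v_i α_i^2 r_i = 1·1·5 + 2·3·8 + 2·9·2 + 5·5·5 + 1·5·3 = 229 ≡ 9.
  S = (9, 2, 9) ≠ 0, so r is not a codeword (an error is present).
Step 3: locate the error. For a single error e at position i, S_ℓ = v_i·e·α_i^ℓ, so α_err = S_1/S_0.
  S_0^{−1} = 9^{−1} = 5 (mod 11), so α_err = 2·5 = 10 ≡ 10 = α_1. Error position i = 1.
  Consistency check: S_2/S_1 = 9·6 = 54 ≡ 10 = α_err ✓ (single-error assumption holds).
Step 4: error magnitude e = S_0/v_1 = S_0·∏_{j≠1}(α_1 − α_j) = 9·1 = 9 ≡ 9 (mod 11).
Step 5: correct position 1: c_1 = r_1 − e = 5 − 9 ≡ 7 (mod 11). Hence c = [7, 8, 2, 5, 3].
  Check: interpolating c through the α_i gives m(x) = 4 + 8·x (degree < 2) with m(α_i) = c_i for every i, so c is indeed a codeword.


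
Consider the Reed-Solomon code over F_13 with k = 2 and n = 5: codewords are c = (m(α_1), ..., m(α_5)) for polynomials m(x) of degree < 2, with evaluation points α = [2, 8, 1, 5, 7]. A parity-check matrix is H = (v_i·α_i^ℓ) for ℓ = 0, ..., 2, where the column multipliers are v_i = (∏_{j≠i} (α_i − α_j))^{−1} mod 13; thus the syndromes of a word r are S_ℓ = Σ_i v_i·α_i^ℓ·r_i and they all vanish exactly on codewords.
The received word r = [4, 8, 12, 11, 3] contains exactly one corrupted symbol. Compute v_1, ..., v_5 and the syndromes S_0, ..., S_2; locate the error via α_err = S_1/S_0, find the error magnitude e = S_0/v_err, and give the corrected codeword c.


S = (10, 11, 3), error at position 4, error magnitude e = 5, c = [4, 8, 12, 6, 3].

Step 1: column multipliers v_i = (∏_{j≠i}(α_i − α_j))^{−1} mod 13.
  i = 1 (α = 2): (2−8)(2−1)(2−5)(2−7) = (−6)·1·(−3)·(−5) = −90 ≡ 1, so v_1 = 1^{−1} = 1 (mod 13).
  i = 2 (α = 8): (8−2)(8−1)(8−5)(8−7) = 6·7·3·1 = 126 ≡ 9, so v_2 = 9^{−1} = 3 (mod 13).
  i = 3 (α = 1): (1−2)(1−8)(1−5)(1−7) = (−1)·(−7)·(−4)·(−6) = 168 ≡ 12, so v_3 = 12^{−1} = 12 (mod 13).
  i = 4 (α = 5): (5−2)(5−8)(5−1)(5−7) = 3·(−3)·4·(−2) = 72 ≡ 7, so v_4 = 7^{−1} = 2 (mod 13).
  i = 5 (α = 7): (7−2)(7−8)(7−1)(7−5) = 5·(−1)·6·2 = −60 ≡ 5, so v_5 = 5^{−1} = 8 (mod 13).
  v = [1, 3, 12, 2, 8].
Step 2: syndromes of r = [4, 8, 12, 11, 3] (all sums mod 13).
  S_0 = Σ v_i r_i = 1·4 + 3·8 + 12·12 + 2·11 + 8·3 = 218 ≡ 10.
  S_1 = Σ v_i α_i r_i = 1·2·4 + 3·8·8 + 12·1·12 + 2·5·11 + 8·7·3 = 622 ≡ 11.
  α_i^2 mod 13 = [4, 12, 1, 12, 10].
  S_2 = Σ v_i α_i^2 r_i = 1·4·4 + 3·12·8 + 12·1·12 + 2·12·11 + 8·10·3 = 952 ≡ 3.
  S = (10, 11, 3) ≠ 0, so r is not a codeword (an error is present).
Step 3: locate the error. For a single error e at position i, S_ℓ = v_i·e·α_i^ℓ, so α_err = S_1/S_0.
  S_0^{−1} = 10^{−1} = 4 (mod 13), so α_err = 11·4 = 44 ≡ 5 = α_4. Error position i = 4.
  Consistency check: S_2/S_1 = 3·6 = 18 ≡ 5 = α_err ✓ (single-error assumption holds).
Step 4: error magnitude e = S_0/v_4 = S_0·∏_{j≠4}(α_4 − α_j) = 10·7 = 70 ≡ 5 (mod 13).
Step 5: correct position 4: c_4 = r_4 − e = 11 − 5 ≡ 6 (mod 13). Hence c = [4, 8, 12, 6, 3].
  Check: interpolating c through the α_i gives m(x) = 7 + 5·x (degree < 2) with m(α_i) = c_i for every i, so c is indeed a codeword.


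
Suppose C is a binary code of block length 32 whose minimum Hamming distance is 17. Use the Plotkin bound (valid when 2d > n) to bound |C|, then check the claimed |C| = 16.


Plotkin bound M ≤ 16; given |C| = 16 ≤ bound (satisfied).

Check applicability: 2d = 34, n = 32.
2d − n = 2 > 0, so Plotkin applies.
Compute d/(2d−n) = 17/2 ≈ 8.5000.
⌊d/(2d−n)⌋ = 8.
Plotkin bound: M ≤ 2·8 = 16.
Given |C| = 16, check: satisfied.
This |C| is at the Plotkin bound.


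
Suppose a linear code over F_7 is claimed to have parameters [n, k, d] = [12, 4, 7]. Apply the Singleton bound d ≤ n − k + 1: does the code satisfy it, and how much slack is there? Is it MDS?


Singleton RHS = n − k + 1 = 9, slack = 2, bound satisfied, not MDS.

Singleton bound: d ≤ n − k + 1.
Here n = 12, k = 4, so n − k + 1 = 9.
Given d = 7, check d ≤ 9: YES.
Slack = (n − k + 1) − d = 2.
The code is NOT MDS (slack = 2 > 0).
Description: the claimed parameters are [12, 4, 7]_7; such a code would be non-MDS.


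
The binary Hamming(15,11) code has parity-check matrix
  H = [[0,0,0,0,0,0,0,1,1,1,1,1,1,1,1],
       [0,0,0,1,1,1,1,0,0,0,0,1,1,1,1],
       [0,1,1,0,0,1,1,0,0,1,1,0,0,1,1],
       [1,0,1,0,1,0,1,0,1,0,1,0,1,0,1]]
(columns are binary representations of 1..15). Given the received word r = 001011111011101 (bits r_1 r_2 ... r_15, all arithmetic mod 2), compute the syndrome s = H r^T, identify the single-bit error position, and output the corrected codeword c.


s = (0, 0, 1, 1)^T, error position = 3, corrected codeword c = 000011111011101

Compute s = H r^T mod 2 one row at a time:
  s_1 = 1 + 1 + 0 + 1 + 1 + 1 + 0 + 1 = 6 ≡ 0 (mod 2).
  s_2 = 0 + 1 + 1 + 1 + 1 + 1 + 0 + 1 = 6 ≡ 0 (mod 2).
  s_3 = 0 + 1 + 1 + 1 + 0 + 1 + 0 + 1 = 5 ≡ 1 (mod 2).
  s_4 = 0 + 1 + 1 + 1 + 1 + 1 + 1 + 1 = 7 ≡ 1 (mod 2).
s = (0, 0, 1, 1)^T — this equals column 3 of H (binary 0011), so error is at position 3.
Correct: flip bit 3 of r = 001011111011101 to get c = 000011111011101.


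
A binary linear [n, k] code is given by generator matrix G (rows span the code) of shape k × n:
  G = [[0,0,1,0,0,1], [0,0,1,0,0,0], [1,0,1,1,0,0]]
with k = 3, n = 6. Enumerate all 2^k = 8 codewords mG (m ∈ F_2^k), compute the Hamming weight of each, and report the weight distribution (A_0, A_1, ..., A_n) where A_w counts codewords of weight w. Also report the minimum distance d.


Weight distribution: A_0 = 1, A_1 = 2, A_2 = 2, A_3 = 2, A_4 = 1. Minimum distance d = 1.

Enumerate all 2^3 = 8 messages m ∈ F_2^3.
For each, compute codeword c = mG in F_2^6, then tally its weight.
  m = 000 → c = 000000, weight = 0.
  m = 100 → c = 001001, weight = 2.
  m = 010 → c = 001000, weight = 1.
  m = 110 → c = 000001, weight = 1.
  m = 001 → c = 101100, weight = 3.
  m = 101 → c = 100101, weight = 3.
  m = 011 → c = 100100, weight = 2.
  m = 111 → c = 101101, weight = 4.
Tally weights:
  weight 0: 1 codewords.
  weight 1: 2 codewords.
  weight 2: 2 codewords.
  weight 3: 2 codewords.
  weight 4: 1 codewords.
Minimum distance d = smallest w > 0 with A_w > 0 = 1.
Sanity: Σ A_w = 8 = 2^3 = 8 ✓.


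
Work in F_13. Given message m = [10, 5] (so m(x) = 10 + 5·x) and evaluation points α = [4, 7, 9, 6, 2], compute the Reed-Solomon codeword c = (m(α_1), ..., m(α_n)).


c = [4, 6, 3, 1, 7]

Message polynomial: m(x) = 10 + 5·x (mod 13).
For each evaluation point α_i, compute m(α_i) mod 13:
  α_1 = 4: Horner steps 5 → 4, so m(4) = 4.
  α_2 = 7: Horner steps 5 → 6, so m(7) = 6.
  α_3 = 9: Horner steps 5 → 3, so m(9) = 3.
  α_4 = 6: Horner steps 5 → 1, so m(6) = 1.
  α_5 = 2: Horner steps 5 → 7, so m(2) = 7.
Codeword c = [4, 6, 3, 1, 7] ∈ F_13^5.


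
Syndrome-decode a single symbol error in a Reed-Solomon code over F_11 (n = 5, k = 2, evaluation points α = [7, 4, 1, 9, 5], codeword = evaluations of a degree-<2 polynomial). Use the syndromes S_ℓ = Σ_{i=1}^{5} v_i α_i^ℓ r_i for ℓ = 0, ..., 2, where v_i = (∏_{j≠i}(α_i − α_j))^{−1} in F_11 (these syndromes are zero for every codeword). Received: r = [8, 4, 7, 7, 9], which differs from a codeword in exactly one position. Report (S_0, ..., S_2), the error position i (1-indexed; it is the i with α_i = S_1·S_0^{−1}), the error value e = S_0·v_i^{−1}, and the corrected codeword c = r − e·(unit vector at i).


S = (10, 10, 10), error at position 3, error magnitude e = 7, c = [8, 4, 0, 7, 9].

Step 1: column multipliers v_i = (∏_{j≠i}(α_i − α_j))^{−1} mod 11.
  i = 1 (α = 7): (7−4)(7−1)(7−9)(7−5) = 3·6·(−2)·2 = −72 ≡ 5, so v_1 = 5^{−1} = 9 (mod 11).
  i = 2 (α = 4): (4−7)(4−1)(4−9)(4−5) = (−3)·3·(−5)·(−1) = −45 ≡ 10, so v_2 = 10^{−1} = 10 (mod 11).
  i = 3 (α = 1): (1−7)(1−4)(1−9)(1−5) = (−6)·(−3)·(−8)·(−4) = 576 ≡ 4, so v_3 = 4^{−1} = 3 (mod 11).
  i = 4 (α = 9): (9−7)(9−4)(9−1)(9−5) = 2·5·8·4 = 320 ≡ 1, so v_4 = 1^{−1} = 1 (mod 11).
  i = 5 (α = 5): (5−7)(5−4)(5−1)(5−9) = (−2)·1·4·(−4) = 32 ≡ 10, so v_5 = 10^{−1} = 10 (mod 11).
  v = [9, 10, 3, 1, 10].
Step 2: syndromes of r = [8, 4, 7, 7, 9] (all sums mod 11).
  S_0 = Σ v_i r_i = 9·8 + 10·4 + 3·7 + 1·7 + 10·9 = 230 ≡ 10.
  S_1 = Σ v_i α_i r_i = 9·7·8 + 10·4·4 + 3·1·7 + 1·9·7 + 10·5·9 = 1198 ≡ 10.
  α_i^2 mod 11 = [5, 5, 1, 4, 3].
  S_2 = Σ v_i α_i^2 r_i = 9·5·8 + 10·5·4 + 3·1·7 + 1·4·7 + 10·3·9 = 879 ≡ 10.
  S = (10, 10, 10) ≠ 0, so r is not a codeword (an error is present).
Step 3: locate the error. For a single error e at position i, S_ℓ = v_i·e·α_i^ℓ, so α_err = S_1/S_0.
  S_0^{−1} = 10^{−1} = 10 (mod 11), so α_err = 10·10 = 100 ≡ 1 = α_3. Error position i = 3.
  Consistency check: S_2/S_1 = 10·10 = 100 ≡ 1 = α_err ✓ (single-error assumption holds).
Step 4: error magnitude e = S_0/v_3 = S_0·∏_{j≠3}(α_3 − α_j) = 10·4 = 40 ≡ 7 (mod 11).
Step 5: correct position 3: c_3 = r_3 − e = 7 − 7 ≡ 0 (mod 11). Hence c = [8, 4, 0, 7, 9].
  Check: interpolating c through the α_i gives m(x) = 6 + 5·x (degree < 2) with m(α_i) = c_i for every i, so c is indeed a codeword.


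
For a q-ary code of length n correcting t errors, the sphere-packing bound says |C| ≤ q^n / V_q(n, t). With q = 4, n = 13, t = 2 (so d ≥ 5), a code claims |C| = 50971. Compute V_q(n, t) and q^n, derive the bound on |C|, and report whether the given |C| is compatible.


V_q(n, t) = 742, q^n = 67108864, Hamming bound = 90443, |C| = 50971 ≤ bound (satisfied).

Step 1: Compute V_q(n, t) = Σ_{j=0}^2 C(n, j) (q−1)^j.
  j = 0: C(13,0)·(3)^0 = 1·1 = 1.
  j = 1: C(13,1)·(3)^1 = 13·3 = 39.
  j = 2: C(13,2)·(3)^2 = 78·9 = 702.
  V_q(n, t) = 1 + 39 + 702 = 742.
Step 2: q^n = 4^13 = 67108864.
Step 3: Hamming bound ⌊q^n / V_q(n,t)⌋ = ⌊67108864/742⌋ = 90443.
Step 4: Compare |C| = 50971 to 90443: satisfied.
The claimed |C| lies below the Hamming bound.


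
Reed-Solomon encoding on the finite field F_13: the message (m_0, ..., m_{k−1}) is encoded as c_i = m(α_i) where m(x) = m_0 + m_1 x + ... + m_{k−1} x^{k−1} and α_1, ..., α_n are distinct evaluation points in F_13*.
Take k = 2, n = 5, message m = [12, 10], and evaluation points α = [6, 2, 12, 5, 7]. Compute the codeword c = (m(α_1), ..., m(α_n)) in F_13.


c = [7, 6, 2, 10, 4]

Message polynomial: m(x) = 12 + 10·x (mod 13).
For each evaluation point α_i, compute m(α_i) mod 13:
  α_1 = 6: Horner steps 10 → 7, so m(6) = 7.
  α_2 = 2: Horner steps 10 → 6, so m(2) = 6.
  α_3 = 12: Horner steps 10 → 2, so m(12) = 2.
  α_4 = 5: Horner steps 10 → 10, so m(5) = 10.
  α_5 = 7: Horner steps 10 → 4, so m(7) = 4.
Codeword c = [7, 6, 2, 10, 4] ∈ F_13^5.


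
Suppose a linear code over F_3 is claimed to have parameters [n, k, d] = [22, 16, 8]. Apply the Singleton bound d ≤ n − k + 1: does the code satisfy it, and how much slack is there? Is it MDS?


Singleton RHS = n − k + 1 = 7, slack = -1, bound violated (no such code; not MDS).

Singleton bound: d ≤ n − k + 1.
Here n = 22, k = 16, so n − k + 1 = 7.
Given d = 8, check d ≤ 7: NO.
Slack = (n − k + 1) − d = -1.
The slack is negative: d = 8 exceeds n − k + 1 = 7 by 1, so the Singleton bound is violated and no linear [22, 16, 8]_3 code can exist. In particular it is not MDS (MDS requires d = n − k + 1 exactly).
Description: the claimed parameters are [22, 16, 8]_3; such a code would be impossible (violates the Singleton bound).


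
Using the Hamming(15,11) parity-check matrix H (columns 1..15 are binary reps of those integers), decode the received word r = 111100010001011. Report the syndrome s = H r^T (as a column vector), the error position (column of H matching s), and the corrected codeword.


s = (0, 0, 0, 1)^T, error position = 1, corrected codeword c = 011100010001011

Compute s = H r^T mod 2 one row at a time:
  s_1 = 1 + 0 + 0 + 0 + 1 + 0 + 1 + 1 = 4 ≡ 0 (mod 2).
  s_2 = 1 + 0 + 0 + 0 + 1 + 0 + 1 + 1 = 4 ≡ 0 (mod 2).
  s_3 = 1 + 1 + 0 + 0 + 0 + 0 + 1 + 1 = 4 ≡ 0 (mod 2).
  s_4 = 1 + 1 + 0 + 0 + 0 + 0 + 0 + 1 = 3 ≡ 1 (mod 2).
s = (0, 0, 0, 1)^T — this equals column 1 of H (binary 0001), so error is at position 1.
Correct: flip bit 1 of r = 111100010001011 to get c = 011100010001011.


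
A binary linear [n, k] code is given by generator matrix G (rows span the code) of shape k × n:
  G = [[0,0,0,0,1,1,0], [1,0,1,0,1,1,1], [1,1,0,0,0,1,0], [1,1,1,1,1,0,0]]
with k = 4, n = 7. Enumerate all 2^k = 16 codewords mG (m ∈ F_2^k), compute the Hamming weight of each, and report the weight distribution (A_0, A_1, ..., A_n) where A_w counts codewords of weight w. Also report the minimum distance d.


Weight distribution: A_0 = 1, A_2 = 2, A_3 = 4, A_4 = 5, A_5 = 4. Minimum distance d = 2.

Enumerate all 2^4 = 16 messages m ∈ F_2^4.
For each, compute codeword c = mG in F_2^7, then tally its weight.
  m = 0000 → c = 0000000, weight = 0.
  m = 1000 → c = 0000110, weight = 2.
  m = 0100 → c = 1010111, weight = 5.
  m = 1100 → c = 1010001, weight = 3.
  m = 0010 → c = 1100010, weight = 3.
  m = 1010 → c = 1100100, weight = 3.
  m = 0110 → c = 0110101, weight = 4.
  m = 1110 → c = 0110011, weight = 4.
  m = 0001 → c = 1111100, weight = 5.
  m = 1001 → c = 1111010, weight = 5.
  m = 0101 → c = 0101011, weight = 4.
  m = 1101 → c = 0101101, weight = 4.
  m = 0011 → c = 0011110, weight = 4.
  m = 1011 → c = 0011000, weight = 2.
  m = 0111 → c = 1001001, weight = 3.
  m = 1111 → c = 1001111, weight = 5.
Tally weights:
  weight 0: 1 codewords.
  weight 2: 2 codewords.
  weight 3: 4 codewords.
  weight 4: 5 codewords.
  weight 5: 4 codewords.
Minimum distance d = smallest w > 0 with A_w > 0 = 2.
Sanity: Σ A_w = 16 = 2^4 = 16 ✓.


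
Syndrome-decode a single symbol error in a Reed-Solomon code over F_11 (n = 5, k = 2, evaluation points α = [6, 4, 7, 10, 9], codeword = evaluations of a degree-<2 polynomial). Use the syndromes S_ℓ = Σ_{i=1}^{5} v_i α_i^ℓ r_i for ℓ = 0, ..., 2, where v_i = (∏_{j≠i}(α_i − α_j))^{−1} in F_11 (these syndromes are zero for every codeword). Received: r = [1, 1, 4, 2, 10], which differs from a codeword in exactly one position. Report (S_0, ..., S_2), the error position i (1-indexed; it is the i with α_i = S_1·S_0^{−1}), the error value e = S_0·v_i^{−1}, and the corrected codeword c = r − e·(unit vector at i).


S = (7, 6, 2), error at position 2, error magnitude e = 6, c = [1, 6, 4, 2, 10].

Step 1: column multipliers v_i = (∏_{j≠i}(α_i − α_j))^{−1} mod 11.
  i = 1 (α = 6): (6−4)(6−7)(6−10)(6−9) = 2·(−1)·(−4)·(−3) = −24 ≡ 9, so v_1 = 9^{−1} = 5 (mod 11).
  i = 2 (α = 4): (4−6)(4−7)(4−10)(4−9) = (−2)·(−3)·(−6)·(−5) = 180 ≡ 4, so v_2 = 4^{−1} = 3 (mod 11).
  i = 3 (α = 7): (7−6)(7−4)(7−10)(7−9) = 1·3·(−3)·(−2) = 18 ≡ 7, so v_3 = 7^{−1} = 8 (mod 11).
  i = 4 (α = 10): (10−6)(10−4)(10−7)(10−9) = 4·6·3·1 = 72 ≡ 6, so v_4 = 6^{−1} = 2 (mod 11).
  i = 5 (α = 9): (9−6)(9−4)(9−7)(9−10) = 3·5·2·(−1) = −30 ≡ 3, so v_5 = 3^{−1} = 4 (mod 11).
  v = [5, 3, 8, 2, 4].
Step 2: syndromes of r = [1, 1, 4, 2, 10] (all sums mod 11).
  S_0 = Σ v_i r_i = 5·1 + 3·1 + 8·4 + 2·2 + 4·10 = 84 ≡ 7.
  S_1 = Σ v_i α_i r_i = 5·6·1 + 3·4·1 + 8·7·4 + 2·10·2 + 4·9·10 = 666 ≡ 6.
  α_i^2 mod 11 = [3, 5, 5, 1, 4].
  S_2 = Σ v_i α_i^2 r_i = 5·3·1 + 3·5·1 + 8·5·4 + 2·1·2 + 4·4·10 = 354 ≡ 2.
  S = (7, 6, 2) ≠ 0, so r is not a codeword (an error is present).
Step 3: locate the error. For a single error e at position i, S_ℓ = v_i·e·α_i^ℓ, so α_err = S_1/S_0.
  S_0^{−1} = 7^{−1} = 8 (mod 11), so α_err = 6·8 = 48 ≡ 4 = α_2. Error position i = 2.
  Consistency check: S_2/S_1 = 2·2 = 4 ≡ 4 = α_err ✓ (single-error assumption holds).
Step 4: error magnitude e = S_0/v_2 = S_0·∏_{j≠2}(α_2 − α_j) = 7·4 = 28 ≡ 6 (mod 11).
Step 5: correct position 2: c_2 = r_2 − e = 1 − 6 ≡ 6 (mod 11). Hence c = [1, 6, 4, 2, 10].
  Check: interpolating c through the α_i gives m(x) = 5 + 3·x (degree < 2) with m(α_i) = c_i for every i, so c is indeed a codeword.


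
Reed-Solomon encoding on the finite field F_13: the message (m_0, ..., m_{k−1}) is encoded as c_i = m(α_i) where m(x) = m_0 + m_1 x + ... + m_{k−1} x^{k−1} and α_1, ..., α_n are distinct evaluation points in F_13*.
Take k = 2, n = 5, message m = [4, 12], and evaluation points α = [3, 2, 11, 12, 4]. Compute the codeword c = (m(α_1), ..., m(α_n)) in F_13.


c = [1, 2, 6, 5, 0]

Message polynomial: m(x) = 4 + 12·x (mod 13).
For each evaluation point α_i, compute m(α_i) mod 13:
  α_1 = 3: Horner steps 12 → 1, so m(3) = 1.
  α_2 = 2: Horner steps 12 → 2, so m(2) = 2.
  α_3 = 11: Horner steps 12 → 6, so m(11) = 6.
  α_4 = 12: Horner steps 12 → 5, so m(12) = 5.
  α_5 = 4: Horner steps 12 → 0, so m(4) = 0.
Codeword c = [1, 2, 6, 5, 0] ∈ F_13^5.


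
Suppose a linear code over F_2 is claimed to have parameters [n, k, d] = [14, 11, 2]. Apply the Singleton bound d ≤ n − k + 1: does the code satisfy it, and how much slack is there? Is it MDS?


Singleton RHS = n − k + 1 = 4, slack = 2, bound satisfied, not MDS.

Singleton bound: d ≤ n − k + 1.
Here n = 14, k = 11, so n − k + 1 = 4.
Given d = 2, check d ≤ 4: YES.
Slack = (n − k + 1) − d = 2.
The code is NOT MDS (slack = 2 > 0).
Description: the claimed parameters are [14, 11, 2]_2; such a code would be non-MDS.


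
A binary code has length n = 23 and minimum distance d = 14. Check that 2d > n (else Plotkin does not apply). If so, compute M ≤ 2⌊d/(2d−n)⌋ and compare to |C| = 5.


Plotkin bound M ≤ 4; given |C| = 5 > bound (violated).

Check applicability: 2d = 28, n = 23.
2d − n = 5 > 0, so Plotkin applies.
Compute d/(2d−n) = 14/5 ≈ 2.8000.
⌊d/(2d−n)⌋ = 2.
Plotkin bound: M ≤ 2·2 = 4.
Given |C| = 5, check: VIOLATED.
This |C| is above the Plotkin bound, so no binary code with n = 23, d = 14 and 5 codewords exists.


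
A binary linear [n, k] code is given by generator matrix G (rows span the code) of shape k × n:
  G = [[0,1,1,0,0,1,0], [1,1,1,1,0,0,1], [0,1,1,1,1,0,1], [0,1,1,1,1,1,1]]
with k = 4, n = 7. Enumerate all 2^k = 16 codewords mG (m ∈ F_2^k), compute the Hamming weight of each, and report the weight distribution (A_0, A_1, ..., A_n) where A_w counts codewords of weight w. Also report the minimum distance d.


Weight distribution: A_0 = 1, A_1 = 1, A_2 = 2, A_3 = 4, A_4 = 3, A_5 = 3, A_6 = 2. Minimum distance d = 1.

Enumerate all 2^4 = 16 messages m ∈ F_2^4.
For each, compute codeword c = mG in F_2^7, then tally its weight.
  m = 0000 → c = 0000000, weight = 0.
  m = 1000 → c = 0110010, weight = 3.
  m = 0100 → c = 1111001, weight = 5.
  m = 1100 → c = 1001011, weight = 4.
  m = 0010 → c = 0111101, weight = 5.
  m = 1010 → c = 0001111, weight = 4.
  m = 0110 → c = 1000100, weight = 2.
  m = 1110 → c = 1110110, weight = 5.
  m = 0001 → c = 0111111, weight = 6.
  m = 1001 → c = 0001101, weight = 3.
  m = 0101 → c = 1000110, weight = 3.
  m = 1101 → c = 1110100, weight = 4.
  m = 0011 → c = 0000010, weight = 1.
  m = 1011 → c = 0110000, weight = 2.
  m = 0111 → c = 1111011, weight = 6.
  m = 1111 → c = 1001001, weight = 3.
Tally weights:
  weight 0: 1 codewords.
  weight 1: 1 codewords.
  weight 2: 2 codewords.
  weight 3: 4 codewords.
  weight 4: 3 codewords.
  weight 5: 3 codewords.
  weight 6: 2 codewords.
Minimum distance d = smallest w > 0 with A_w > 0 = 1.
Sanity: Σ A_w = 16 = 2^4 = 16 ✓.


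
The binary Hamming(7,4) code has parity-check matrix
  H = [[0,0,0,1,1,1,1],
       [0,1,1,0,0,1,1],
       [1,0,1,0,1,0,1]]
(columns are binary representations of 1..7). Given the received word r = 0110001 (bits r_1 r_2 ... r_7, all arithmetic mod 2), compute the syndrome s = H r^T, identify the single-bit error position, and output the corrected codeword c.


s = (1, 1, 0)^T, error position = 6, corrected codeword c = 0110011

Compute s = H r^T mod 2 one row at a time:
  s_1 = 0 + 0 + 0 + 1 = 1 ≡ 1 (mod 2).
  s_2 = 1 + 1 + 0 + 1 = 3 ≡ 1 (mod 2).
  s_3 = 0 + 1 + 0 + 1 = 2 ≡ 0 (mod 2).
s = (1, 1, 0)^T — this equals column 6 of H (binary 110), so error is at position 6.
Correct: flip bit 6 of r = 0110001 to get c = 0110011.
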